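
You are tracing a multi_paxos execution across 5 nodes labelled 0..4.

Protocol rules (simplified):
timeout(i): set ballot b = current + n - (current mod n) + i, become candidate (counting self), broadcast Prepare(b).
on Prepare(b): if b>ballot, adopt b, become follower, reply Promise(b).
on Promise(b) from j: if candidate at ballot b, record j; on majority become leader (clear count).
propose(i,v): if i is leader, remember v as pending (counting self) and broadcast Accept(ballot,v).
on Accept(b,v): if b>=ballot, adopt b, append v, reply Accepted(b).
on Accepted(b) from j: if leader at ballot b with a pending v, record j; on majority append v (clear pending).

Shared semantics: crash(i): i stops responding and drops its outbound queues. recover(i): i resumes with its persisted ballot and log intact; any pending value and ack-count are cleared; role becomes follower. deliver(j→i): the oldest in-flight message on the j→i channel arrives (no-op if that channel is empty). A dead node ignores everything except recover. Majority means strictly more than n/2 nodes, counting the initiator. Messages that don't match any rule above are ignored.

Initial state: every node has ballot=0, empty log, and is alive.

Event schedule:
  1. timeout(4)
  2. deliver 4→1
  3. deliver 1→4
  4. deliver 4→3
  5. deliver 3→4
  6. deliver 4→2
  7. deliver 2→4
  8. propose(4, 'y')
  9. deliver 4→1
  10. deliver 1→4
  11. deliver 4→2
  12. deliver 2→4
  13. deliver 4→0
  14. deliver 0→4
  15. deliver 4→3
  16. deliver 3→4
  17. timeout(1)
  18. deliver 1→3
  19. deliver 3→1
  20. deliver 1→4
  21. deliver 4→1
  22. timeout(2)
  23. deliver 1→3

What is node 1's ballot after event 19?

step 1 timeout(4): 4={cand,b=9,log=-}
step 2 deliver 4→1: 1={foll,b=9,log=-}
step 3 deliver 1→4: —
step 4 deliver 4→3: 3={foll,b=9,log=-}
step 5 deliver 3→4: 4={lead,b=9,log=-}
step 6 deliver 4→2: 2={foll,b=9,log=-}
step 7 deliver 2→4: —
step 8 propose(4,'y'): —
step 9 deliver 4→1: 1={foll,b=9,log=y}
step 10 deliver 1→4: —
step 11 deliver 4→2: 2={foll,b=9,log=y}
step 12 deliver 2→4: 4={lead,b=9,log=y}
step 13 deliver 4→0: 0={foll,b=9,log=-}
step 14 deliver 0→4: —
step 15 deliver 4→3: 3={foll,b=9,log=y}
step 16 deliver 3→4: —
step 17 timeout(1): 1={cand,b=11,log=y}
step 18 deliver 1→3: 3={foll,b=11,log=y}
step 19 deliver 3→1: —

11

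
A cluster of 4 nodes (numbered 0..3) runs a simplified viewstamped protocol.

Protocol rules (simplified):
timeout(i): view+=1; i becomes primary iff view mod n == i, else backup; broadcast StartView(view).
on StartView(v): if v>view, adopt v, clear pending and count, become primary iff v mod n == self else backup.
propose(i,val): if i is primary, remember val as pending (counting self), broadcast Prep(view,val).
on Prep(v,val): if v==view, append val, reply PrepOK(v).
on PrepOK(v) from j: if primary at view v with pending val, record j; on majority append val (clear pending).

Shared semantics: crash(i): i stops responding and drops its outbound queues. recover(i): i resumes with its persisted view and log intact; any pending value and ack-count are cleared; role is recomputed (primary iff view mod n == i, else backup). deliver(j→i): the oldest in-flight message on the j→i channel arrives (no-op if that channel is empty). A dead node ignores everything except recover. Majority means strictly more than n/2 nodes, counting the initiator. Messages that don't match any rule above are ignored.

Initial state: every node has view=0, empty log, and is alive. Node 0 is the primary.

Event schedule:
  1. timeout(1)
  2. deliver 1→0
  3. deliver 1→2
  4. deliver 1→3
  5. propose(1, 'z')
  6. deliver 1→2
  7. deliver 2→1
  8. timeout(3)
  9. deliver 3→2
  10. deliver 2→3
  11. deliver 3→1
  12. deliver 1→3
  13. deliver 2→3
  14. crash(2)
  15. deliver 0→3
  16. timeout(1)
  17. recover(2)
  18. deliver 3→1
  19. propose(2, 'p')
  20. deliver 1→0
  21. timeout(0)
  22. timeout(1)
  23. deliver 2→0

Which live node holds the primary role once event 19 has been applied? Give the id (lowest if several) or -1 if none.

[1] timeout(1) → N1(prim v1 [-])
[2] deliver 1→0 → N0(back v1 [-])
[3] deliver 1→2 → N2(back v1 [-])
[4] deliver 1→3 → N3(back v1 [-])
[5] propose(1,'z') → ∅
[6] deliver 1→2 → N2(back v1 [z])
[7] deliver 2→1 → ∅
[8] timeout(3) → N3(back v2 [-])
[9] deliver 3→2 → N2(prim v2 [z])
[10] deliver 2→3 → ∅
[11] deliver 3→1 → N1(back v2 [-])
[12] deliver 1→3 → ∅
[13] deliver 2→3 → ∅
[14] crash(2) → N2(✗prim v2 [z])
[15] deliver 0→3 → ∅
[16] timeout(1) → N1(back v3 [-])
[17] recover(2) → N2(prim v2 [z])
[18] deliver 3→1 → ∅
[19] propose(2,'p') → ∅

2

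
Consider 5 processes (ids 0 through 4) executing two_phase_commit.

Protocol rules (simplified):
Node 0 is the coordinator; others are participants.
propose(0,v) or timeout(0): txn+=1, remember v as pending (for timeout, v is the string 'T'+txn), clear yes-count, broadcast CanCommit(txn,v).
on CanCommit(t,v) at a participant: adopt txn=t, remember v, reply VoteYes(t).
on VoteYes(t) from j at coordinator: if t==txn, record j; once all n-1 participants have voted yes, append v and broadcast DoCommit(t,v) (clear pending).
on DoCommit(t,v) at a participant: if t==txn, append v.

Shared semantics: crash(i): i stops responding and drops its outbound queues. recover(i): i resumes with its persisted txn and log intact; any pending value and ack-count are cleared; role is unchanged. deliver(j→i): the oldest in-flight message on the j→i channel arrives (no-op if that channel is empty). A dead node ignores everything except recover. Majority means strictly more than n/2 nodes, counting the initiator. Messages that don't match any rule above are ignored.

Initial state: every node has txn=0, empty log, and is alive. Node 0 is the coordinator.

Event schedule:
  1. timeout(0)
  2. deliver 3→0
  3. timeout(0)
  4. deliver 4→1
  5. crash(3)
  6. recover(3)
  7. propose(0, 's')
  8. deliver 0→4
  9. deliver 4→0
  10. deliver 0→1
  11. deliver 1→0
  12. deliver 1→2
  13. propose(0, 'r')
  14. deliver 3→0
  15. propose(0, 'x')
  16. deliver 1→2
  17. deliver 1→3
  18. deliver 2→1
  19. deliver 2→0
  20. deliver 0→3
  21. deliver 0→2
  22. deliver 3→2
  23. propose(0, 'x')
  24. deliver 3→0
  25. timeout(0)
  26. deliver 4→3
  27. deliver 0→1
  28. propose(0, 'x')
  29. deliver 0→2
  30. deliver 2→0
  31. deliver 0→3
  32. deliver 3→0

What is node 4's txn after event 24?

step 1 timeout(0): 0={coor,t=1,log=-}
step 2 deliver 3→0: —
step 3 timeout(0): 0={coor,t=2,log=-}
step 4 deliver 4→1: —
step 5 crash(3): 3={✗part,t=0,log=-}
step 6 recover(3): 3={part,t=0,log=-}
step 7 propose(0,'s'): 0={coor,t=3,log=-}
step 8 deliver 0→4: 4={part,t=1,log=-}
step 9 deliver 4→0: —
step 10 deliver 0→1: 1={part,t=1,log=-}
step 11 deliver 1→0: —
step 12 deliver 1→2: —
step 13 propose(0,'r'): 0={coor,t=4,log=-}
step 14 deliver 3→0: —
step 15 propose(0,'x'): 0={coor,t=5,log=-}
step 16 deliver 1→2: —
step 17 deliver 1→3: —
step 18 deliver 2→1: —
step 19 deliver 2→0: —
step 20 deliver 0→3: 3={part,t=1,log=-}
step 21 deliver 0→2: 2={part,t=1,log=-}
step 22 deliver 3→2: —
step 23 propose(0,'x'): 0={coor,t=6,log=-}
step 24 deliver 3→0: —

1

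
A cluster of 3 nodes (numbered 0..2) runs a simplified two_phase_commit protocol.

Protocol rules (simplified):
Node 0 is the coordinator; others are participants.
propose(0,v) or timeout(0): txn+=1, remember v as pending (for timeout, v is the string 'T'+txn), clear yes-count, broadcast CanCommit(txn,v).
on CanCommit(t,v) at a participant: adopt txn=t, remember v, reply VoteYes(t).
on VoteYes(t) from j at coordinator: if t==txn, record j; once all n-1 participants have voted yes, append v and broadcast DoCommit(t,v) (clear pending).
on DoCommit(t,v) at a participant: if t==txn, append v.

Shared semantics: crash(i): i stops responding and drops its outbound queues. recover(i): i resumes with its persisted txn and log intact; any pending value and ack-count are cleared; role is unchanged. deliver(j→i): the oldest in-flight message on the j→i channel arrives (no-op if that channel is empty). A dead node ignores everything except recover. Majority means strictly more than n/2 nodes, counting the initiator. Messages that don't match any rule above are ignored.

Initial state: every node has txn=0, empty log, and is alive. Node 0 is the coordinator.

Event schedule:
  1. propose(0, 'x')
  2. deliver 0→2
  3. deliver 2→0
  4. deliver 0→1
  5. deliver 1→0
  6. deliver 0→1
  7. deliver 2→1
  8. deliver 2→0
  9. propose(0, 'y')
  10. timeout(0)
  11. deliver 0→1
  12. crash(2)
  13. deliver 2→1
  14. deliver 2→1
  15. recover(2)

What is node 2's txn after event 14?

after 1 — propose(0,'x'): n0:coor/t1/[-]
after 2 — deliver 0→2: n2:part/t1/[-]
after 3 — deliver 2→0: ·
after 4 — deliver 0→1: n1:part/t1/[-]
after 5 — deliver 1→0: n0:coor/t1/[x]
after 6 — deliver 0→1: n1:part/t1/[x]
after 7 — deliver 2→1: ·
after 8 — deliver 2→0: ·
after 9 — propose(0,'y'): n0:coor/t2/[x]
after 10 — timeout(0): n0:coor/t3/[x]
after 11 — deliver 0→1: n1:part/t2/[x]
after 12 — crash(2): n2:✗part/t1/[-]
after 13 — deliver 2→1: ·
after 14 — deliver 2→1: ·

1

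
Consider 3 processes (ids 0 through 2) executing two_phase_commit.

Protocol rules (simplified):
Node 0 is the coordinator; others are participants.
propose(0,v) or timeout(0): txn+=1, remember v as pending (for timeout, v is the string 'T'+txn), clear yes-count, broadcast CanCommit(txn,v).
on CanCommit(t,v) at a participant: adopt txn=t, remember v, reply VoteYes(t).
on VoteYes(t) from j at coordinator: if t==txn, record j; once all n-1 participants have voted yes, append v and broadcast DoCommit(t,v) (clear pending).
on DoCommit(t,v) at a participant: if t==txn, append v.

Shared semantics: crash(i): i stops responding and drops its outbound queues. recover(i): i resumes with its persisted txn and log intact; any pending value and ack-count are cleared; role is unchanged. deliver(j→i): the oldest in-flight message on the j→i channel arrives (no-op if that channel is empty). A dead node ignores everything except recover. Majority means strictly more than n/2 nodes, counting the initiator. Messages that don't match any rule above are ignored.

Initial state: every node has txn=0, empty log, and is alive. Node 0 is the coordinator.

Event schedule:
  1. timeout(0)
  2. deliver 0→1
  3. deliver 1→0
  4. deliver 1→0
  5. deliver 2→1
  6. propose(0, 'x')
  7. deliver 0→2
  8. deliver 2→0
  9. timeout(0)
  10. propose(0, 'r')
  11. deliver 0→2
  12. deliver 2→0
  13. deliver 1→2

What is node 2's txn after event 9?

[1] timeout(0) → N0(coor t1 [-])
[2] deliver 0→1 → N1(part t1 [-])
[3] deliver 1→0 → ∅
[4] deliver 1→0 → ∅
[5] deliver 2→1 → ∅
[6] propose(0,'x') → N0(coor t2 [-])
[7] deliver 0→2 → N2(part t1 [-])
[8] deliver 2→0 → ∅
[9] timeout(0) → N0(coor t3 [-])

1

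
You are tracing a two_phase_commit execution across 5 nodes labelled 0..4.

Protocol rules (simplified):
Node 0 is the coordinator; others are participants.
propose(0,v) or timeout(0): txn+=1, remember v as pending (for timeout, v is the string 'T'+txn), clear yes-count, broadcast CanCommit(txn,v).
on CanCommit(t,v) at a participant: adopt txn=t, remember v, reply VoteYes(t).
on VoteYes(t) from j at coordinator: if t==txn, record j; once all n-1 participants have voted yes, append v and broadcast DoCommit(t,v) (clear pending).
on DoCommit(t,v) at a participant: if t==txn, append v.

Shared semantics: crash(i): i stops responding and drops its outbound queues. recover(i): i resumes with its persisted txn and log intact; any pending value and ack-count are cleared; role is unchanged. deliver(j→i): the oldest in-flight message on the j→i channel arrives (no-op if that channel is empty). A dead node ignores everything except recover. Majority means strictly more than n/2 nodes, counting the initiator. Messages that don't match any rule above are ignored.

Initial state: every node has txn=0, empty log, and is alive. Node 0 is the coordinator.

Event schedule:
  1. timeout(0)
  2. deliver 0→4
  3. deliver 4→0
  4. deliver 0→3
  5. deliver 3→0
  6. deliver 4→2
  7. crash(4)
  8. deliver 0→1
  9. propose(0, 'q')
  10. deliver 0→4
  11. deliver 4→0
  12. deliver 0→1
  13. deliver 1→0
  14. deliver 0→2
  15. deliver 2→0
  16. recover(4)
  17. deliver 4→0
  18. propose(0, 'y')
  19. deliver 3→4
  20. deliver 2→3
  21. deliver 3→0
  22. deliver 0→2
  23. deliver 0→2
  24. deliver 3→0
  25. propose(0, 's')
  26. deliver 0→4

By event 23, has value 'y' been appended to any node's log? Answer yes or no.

after 1 — timeout(0): n0:coor/t1/[-]
after 2 — deliver 0→4: n4:part/t1/[-]
after 3 — deliver 4→0: ·
after 4 — deliver 0→3: n3:part/t1/[-]
after 5 — deliver 3→0: ·
after 6 — deliver 4→2: ·
after 7 — crash(4): n4:✗part/t1/[-]
after 8 — deliver 0→1: n1:part/t1/[-]
after 9 — propose(0,'q'): n0:coor/t2/[-]
after 10 — deliver 0→4: ·
after 11 — deliver 4→0: ·
after 12 — deliver 0→1: n1:part/t2/[-]
after 13 — deliver 1→0: ·
after 14 — deliver 0→2: n2:part/t1/[-]
after 15 — deliver 2→0: ·
after 16 — recover(4): n4:part/t1/[-]
after 17 — deliver 4→0: ·
after 18 — propose(0,'y'): n0:coor/t3/[-]
after 19 — deliver 3→4: ·
after 20 — deliver 2→3: ·
after 21 — deliver 3→0: ·
after 22 — deliver 0→2: n2:part/t2/[-]
after 23 — deliver 0→2: n2:part/t3/[-]

no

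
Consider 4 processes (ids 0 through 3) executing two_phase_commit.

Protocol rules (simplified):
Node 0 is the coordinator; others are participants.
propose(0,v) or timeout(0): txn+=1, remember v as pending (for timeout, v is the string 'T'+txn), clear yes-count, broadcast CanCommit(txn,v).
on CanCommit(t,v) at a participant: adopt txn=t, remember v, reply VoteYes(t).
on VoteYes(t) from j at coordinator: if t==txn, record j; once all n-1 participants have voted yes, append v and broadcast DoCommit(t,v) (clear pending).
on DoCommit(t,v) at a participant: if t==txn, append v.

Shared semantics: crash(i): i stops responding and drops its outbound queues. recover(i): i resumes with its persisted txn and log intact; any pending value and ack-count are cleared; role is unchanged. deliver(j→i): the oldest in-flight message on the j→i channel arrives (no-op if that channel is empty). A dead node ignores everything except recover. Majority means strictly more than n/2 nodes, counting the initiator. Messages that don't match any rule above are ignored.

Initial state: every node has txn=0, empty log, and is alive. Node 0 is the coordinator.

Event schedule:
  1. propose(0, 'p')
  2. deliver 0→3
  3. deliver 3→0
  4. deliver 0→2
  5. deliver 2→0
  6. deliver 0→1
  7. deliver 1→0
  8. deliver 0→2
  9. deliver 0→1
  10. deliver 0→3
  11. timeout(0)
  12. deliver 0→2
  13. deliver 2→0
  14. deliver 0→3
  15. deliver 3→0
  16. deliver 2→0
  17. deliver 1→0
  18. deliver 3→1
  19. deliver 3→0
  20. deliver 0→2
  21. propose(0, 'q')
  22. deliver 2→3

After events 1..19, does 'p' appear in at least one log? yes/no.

yes

e1 propose(0,'p'): 0[coor,t=1,-]
e2 deliver 0→3: 3[part,t=1,-]
e3 deliver 3→0: ·
e4 deliver 0→2: 2[part,t=1,-]
e5 deliver 2→0: ·
e6 deliver 0→1: 1[part,t=1,-]
e7 deliver 1→0: 0[coor,t=1,p]
e8 deliver 0→2: 2[part,t=1,p]
e9 deliver 0→1: 1[part,t=1,p]
e10 deliver 0→3: 3[part,t=1,p]
e11 timeout(0): 0[coor,t=2,p]
e12 deliver 0→2: 2[part,t=2,p]
e13 deliver 2→0: ·
e14 deliver 0→3: 3[part,t=2,p]
e15 deliver 3→0: ·
e16 deliver 2→0: ·
e17 deliver 1→0: ·
e18 deliver 3→1: ·
e19 deliver 3→0: ·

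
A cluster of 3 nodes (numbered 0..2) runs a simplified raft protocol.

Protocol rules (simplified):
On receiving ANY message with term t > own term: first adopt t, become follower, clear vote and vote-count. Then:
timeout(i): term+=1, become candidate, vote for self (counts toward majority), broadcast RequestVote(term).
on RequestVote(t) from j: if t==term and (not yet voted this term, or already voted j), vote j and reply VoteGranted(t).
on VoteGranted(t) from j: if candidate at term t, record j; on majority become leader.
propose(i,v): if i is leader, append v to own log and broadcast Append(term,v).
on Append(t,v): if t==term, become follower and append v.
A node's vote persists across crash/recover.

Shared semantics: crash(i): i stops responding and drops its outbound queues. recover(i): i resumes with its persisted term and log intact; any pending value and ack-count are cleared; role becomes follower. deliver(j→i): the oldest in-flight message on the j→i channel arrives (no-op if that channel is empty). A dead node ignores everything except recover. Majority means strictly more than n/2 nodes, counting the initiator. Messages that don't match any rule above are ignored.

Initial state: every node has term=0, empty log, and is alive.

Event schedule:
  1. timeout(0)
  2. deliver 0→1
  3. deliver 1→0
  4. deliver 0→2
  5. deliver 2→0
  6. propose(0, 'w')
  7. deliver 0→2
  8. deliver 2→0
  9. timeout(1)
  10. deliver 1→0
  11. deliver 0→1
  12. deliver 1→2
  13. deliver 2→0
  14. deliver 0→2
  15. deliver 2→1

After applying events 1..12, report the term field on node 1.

2

after 1 — timeout(0): n0:cand/t1/[-]
after 2 — deliver 0→1: n1:foll/t1/[-]
after 3 — deliver 1→0: n0:lead/t1/[-]
after 4 — deliver 0→2: n2:foll/t1/[-]
after 5 — deliver 2→0: ·
after 6 — propose(0,'w'): n0:lead/t1/[w]
after 7 — deliver 0→2: n2:foll/t1/[w]
after 8 — deliver 2→0: ·
after 9 — timeout(1): n1:cand/t2/[-]
after 10 — deliver 1→0: n0:foll/t2/[w]
after 11 — deliver 0→1: ·
after 12 — deliver 1→2: n2:foll/t2/[w]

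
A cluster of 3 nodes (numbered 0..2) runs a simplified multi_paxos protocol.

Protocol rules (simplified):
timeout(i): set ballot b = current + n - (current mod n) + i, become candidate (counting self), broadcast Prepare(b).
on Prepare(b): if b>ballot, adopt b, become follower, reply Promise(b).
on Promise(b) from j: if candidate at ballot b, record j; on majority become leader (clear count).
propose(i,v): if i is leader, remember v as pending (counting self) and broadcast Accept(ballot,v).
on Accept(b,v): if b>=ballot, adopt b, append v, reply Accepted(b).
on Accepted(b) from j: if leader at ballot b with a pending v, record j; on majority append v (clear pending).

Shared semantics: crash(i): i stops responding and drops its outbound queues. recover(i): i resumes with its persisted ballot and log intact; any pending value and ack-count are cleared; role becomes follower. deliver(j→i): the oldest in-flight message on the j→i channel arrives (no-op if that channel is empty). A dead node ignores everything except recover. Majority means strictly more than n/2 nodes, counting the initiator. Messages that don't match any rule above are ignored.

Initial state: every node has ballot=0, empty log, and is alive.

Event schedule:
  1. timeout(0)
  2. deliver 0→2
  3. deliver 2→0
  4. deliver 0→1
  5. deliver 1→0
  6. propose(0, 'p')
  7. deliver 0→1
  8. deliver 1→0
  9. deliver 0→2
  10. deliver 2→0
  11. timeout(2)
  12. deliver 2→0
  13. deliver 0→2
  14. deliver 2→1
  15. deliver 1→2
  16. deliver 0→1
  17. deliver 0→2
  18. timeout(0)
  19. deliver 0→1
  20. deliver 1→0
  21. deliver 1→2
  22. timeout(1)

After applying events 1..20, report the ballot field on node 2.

8

step 1 timeout(0): 0={cand,b=3,log=-}
step 2 deliver 0→2: 2={foll,b=3,log=-}
step 3 deliver 2→0: 0={lead,b=3,log=-}
step 4 deliver 0→1: 1={foll,b=3,log=-}
step 5 deliver 1→0: —
step 6 propose(0,'p'): —
step 7 deliver 0→1: 1={foll,b=3,log=p}
step 8 deliver 1→0: 0={lead,b=3,log=p}
step 9 deliver 0→2: 2={foll,b=3,log=p}
step 10 deliver 2→0: —
step 11 timeout(2): 2={cand,b=8,log=p}
step 12 deliver 2→0: 0={foll,b=8,log=p}
step 13 deliver 0→2: 2={lead,b=8,log=p}
step 14 deliver 2→1: 1={foll,b=8,log=p}
step 15 deliver 1→2: —
step 16 deliver 0→1: —
step 17 deliver 0→2: —
step 18 timeout(0): 0={cand,b=9,log=p}
step 19 deliver 0→1: 1={foll,b=9,log=p}
step 20 deliver 1→0: 0={lead,b=9,log=p}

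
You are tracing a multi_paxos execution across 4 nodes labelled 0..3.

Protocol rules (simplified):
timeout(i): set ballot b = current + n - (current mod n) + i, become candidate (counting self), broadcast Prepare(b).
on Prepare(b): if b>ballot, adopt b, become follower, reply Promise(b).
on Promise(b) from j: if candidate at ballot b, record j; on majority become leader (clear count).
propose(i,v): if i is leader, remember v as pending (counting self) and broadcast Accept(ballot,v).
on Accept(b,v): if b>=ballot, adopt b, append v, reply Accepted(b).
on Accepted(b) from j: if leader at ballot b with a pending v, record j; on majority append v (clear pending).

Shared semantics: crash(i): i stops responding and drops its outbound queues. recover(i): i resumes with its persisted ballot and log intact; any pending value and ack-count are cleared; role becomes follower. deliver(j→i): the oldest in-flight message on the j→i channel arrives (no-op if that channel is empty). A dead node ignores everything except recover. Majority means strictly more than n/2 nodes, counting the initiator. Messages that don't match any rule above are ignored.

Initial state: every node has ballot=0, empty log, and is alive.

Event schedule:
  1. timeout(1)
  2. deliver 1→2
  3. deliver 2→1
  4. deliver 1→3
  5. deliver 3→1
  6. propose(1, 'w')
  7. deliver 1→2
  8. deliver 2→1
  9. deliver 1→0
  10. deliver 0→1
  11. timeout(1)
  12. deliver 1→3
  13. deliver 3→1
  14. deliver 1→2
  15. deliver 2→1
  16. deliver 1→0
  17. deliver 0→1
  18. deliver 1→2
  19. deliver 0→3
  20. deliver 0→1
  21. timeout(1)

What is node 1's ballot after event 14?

1. timeout(1):  <1:cand b5 ->
2. deliver 1→2:  <2:foll b5 ->
3. deliver 2→1:  nop
4. deliver 1→3:  <3:foll b5 ->
5. deliver 3→1:  <1:lead b5 ->
6. propose(1,'w'):  nop
7. deliver 1→2:  <2:foll b5 w>
8. deliver 2→1:  nop
9. deliver 1→0:  <0:foll b5 ->
10. deliver 0→1:  nop
11. timeout(1):  <1:cand b9 ->
12. deliver 1→3:  <3:foll b5 w>
13. deliver 3→1:  nop
14. deliver 1→2:  <2:foll b9 w>

9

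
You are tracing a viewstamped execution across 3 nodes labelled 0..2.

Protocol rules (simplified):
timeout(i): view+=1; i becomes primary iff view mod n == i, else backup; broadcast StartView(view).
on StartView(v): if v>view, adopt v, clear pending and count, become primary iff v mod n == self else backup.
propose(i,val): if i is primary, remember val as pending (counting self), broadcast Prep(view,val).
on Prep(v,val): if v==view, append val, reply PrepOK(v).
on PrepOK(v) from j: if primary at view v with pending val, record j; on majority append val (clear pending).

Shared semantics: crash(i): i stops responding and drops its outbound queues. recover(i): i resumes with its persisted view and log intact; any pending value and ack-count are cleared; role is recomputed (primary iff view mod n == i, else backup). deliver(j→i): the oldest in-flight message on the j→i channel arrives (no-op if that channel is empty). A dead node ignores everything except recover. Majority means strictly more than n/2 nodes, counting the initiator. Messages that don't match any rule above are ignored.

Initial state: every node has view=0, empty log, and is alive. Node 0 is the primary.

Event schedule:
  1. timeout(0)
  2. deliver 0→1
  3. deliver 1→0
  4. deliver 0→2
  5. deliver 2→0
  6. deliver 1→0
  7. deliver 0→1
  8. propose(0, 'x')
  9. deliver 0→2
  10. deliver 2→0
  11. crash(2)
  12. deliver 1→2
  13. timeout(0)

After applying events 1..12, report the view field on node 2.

step 1 timeout(0): 0={back,v=1,log=-}
step 2 deliver 0→1: 1={prim,v=1,log=-}
step 3 deliver 1→0: —
step 4 deliver 0→2: 2={back,v=1,log=-}
step 5 deliver 2→0: —
step 6 deliver 1→0: —
step 7 deliver 0→1: —
step 8 propose(0,'x'): —
step 9 deliver 0→2: —
step 10 deliver 2→0: —
step 11 crash(2): 2={✗back,v=1,log=-}
step 12 deliver 1→2: —

1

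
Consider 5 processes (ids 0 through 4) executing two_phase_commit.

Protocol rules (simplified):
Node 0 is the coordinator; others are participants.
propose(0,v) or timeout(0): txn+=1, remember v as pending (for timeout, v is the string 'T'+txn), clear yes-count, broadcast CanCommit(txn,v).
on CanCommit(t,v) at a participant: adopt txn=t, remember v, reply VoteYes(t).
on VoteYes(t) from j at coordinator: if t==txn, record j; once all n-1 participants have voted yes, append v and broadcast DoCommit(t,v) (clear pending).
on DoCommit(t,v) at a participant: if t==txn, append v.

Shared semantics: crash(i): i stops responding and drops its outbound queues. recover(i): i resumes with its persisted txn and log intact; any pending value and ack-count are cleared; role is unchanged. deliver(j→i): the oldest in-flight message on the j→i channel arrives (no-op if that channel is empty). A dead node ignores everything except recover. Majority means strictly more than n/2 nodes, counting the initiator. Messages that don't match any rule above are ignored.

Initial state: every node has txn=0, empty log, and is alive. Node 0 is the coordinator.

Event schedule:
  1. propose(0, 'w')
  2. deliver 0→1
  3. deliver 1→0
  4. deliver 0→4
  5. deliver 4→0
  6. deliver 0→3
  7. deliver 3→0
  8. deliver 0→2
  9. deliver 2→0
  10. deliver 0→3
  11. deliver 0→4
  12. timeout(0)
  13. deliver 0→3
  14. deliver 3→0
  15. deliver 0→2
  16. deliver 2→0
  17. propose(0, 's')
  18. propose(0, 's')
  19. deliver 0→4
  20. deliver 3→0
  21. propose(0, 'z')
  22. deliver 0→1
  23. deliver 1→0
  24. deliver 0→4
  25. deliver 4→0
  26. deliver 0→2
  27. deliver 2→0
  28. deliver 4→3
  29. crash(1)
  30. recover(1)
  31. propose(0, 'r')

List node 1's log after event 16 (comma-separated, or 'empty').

after 1 — propose(0,'w'): n0:coor/t1/[-]
after 2 — deliver 0→1: n1:part/t1/[-]
after 3 — deliver 1→0: ·
after 4 — deliver 0→4: n4:part/t1/[-]
after 5 — deliver 4→0: ·
after 6 — deliver 0→3: n3:part/t1/[-]
after 7 — deliver 3→0: ·
after 8 — deliver 0→2: n2:part/t1/[-]
after 9 — deliver 2→0: n0:coor/t1/[w]
after 10 — deliver 0→3: n3:part/t1/[w]
after 11 — deliver 0→4: n4:part/t1/[w]
after 12 — timeout(0): n0:coor/t2/[w]
after 13 — deliver 0→3: n3:part/t2/[w]
after 14 — deliver 3→0: ·
after 15 — deliver 0→2: n2:part/t1/[w]
after 16 — deliver 2→0: ·

empty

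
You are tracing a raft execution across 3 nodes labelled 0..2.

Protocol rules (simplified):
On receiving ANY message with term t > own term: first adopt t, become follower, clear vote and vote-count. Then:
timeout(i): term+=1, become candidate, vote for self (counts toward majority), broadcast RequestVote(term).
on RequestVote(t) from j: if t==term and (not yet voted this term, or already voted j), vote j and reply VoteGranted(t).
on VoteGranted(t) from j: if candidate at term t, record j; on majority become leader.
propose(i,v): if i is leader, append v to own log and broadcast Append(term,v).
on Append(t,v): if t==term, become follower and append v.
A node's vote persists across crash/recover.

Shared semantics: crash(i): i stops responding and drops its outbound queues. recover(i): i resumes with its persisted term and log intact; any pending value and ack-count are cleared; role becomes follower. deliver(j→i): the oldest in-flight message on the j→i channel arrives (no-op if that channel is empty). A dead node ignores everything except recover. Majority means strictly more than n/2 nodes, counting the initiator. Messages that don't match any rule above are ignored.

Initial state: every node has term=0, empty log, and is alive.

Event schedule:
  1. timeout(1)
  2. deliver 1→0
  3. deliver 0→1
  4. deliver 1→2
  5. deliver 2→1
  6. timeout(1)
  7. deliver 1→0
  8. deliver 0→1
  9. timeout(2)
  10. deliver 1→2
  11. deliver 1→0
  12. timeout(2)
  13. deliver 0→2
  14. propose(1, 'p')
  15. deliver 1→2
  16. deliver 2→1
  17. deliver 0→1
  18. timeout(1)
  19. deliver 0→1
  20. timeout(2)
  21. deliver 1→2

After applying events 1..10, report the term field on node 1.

2

step 1 timeout(1): 1={cand,t=1,log=-}
step 2 deliver 1→0: 0={foll,t=1,log=-}
step 3 deliver 0→1: 1={lead,t=1,log=-}
step 4 deliver 1→2: 2={foll,t=1,log=-}
step 5 deliver 2→1: —
step 6 timeout(1): 1={cand,t=2,log=-}
step 7 deliver 1→0: 0={foll,t=2,log=-}
step 8 deliver 0→1: 1={lead,t=2,log=-}
step 9 timeout(2): 2={cand,t=2,log=-}
step 10 deliver 1→2: —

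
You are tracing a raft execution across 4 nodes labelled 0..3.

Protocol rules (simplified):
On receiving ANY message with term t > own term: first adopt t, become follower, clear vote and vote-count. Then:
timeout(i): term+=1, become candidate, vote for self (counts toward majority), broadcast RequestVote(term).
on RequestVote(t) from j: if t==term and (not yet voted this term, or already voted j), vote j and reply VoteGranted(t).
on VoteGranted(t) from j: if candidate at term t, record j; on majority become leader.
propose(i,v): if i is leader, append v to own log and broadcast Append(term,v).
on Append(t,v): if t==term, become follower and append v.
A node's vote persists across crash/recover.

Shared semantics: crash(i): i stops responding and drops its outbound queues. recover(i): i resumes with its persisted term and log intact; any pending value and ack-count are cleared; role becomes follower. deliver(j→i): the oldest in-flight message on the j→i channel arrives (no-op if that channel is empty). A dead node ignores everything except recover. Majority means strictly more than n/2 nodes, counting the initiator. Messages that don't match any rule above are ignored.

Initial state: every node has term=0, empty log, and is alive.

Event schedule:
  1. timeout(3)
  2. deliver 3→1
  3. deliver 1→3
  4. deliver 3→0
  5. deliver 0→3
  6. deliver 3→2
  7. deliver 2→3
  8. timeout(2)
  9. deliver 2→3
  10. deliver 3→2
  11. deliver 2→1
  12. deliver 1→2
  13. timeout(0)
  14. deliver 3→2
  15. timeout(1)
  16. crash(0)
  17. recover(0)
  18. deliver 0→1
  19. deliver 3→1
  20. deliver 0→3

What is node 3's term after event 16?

2

e1 timeout(3): 3[cand,t=1,-]
e2 deliver 3→1: 1[foll,t=1,-]
e3 deliver 1→3: ·
e4 deliver 3→0: 0[foll,t=1,-]
e5 deliver 0→3: 3[lead,t=1,-]
e6 deliver 3→2: 2[foll,t=1,-]
e7 deliver 2→3: ·
e8 timeout(2): 2[cand,t=2,-]
e9 deliver 2→3: 3[foll,t=2,-]
e10 deliver 3→2: ·
e11 deliver 2→1: 1[foll,t=2,-]
e12 deliver 1→2: 2[lead,t=2,-]
e13 timeout(0): 0[cand,t=2,-]
e14 deliver 3→2: ·
e15 timeout(1): 1[cand,t=3,-]
e16 crash(0): 0[✗cand,t=2,-]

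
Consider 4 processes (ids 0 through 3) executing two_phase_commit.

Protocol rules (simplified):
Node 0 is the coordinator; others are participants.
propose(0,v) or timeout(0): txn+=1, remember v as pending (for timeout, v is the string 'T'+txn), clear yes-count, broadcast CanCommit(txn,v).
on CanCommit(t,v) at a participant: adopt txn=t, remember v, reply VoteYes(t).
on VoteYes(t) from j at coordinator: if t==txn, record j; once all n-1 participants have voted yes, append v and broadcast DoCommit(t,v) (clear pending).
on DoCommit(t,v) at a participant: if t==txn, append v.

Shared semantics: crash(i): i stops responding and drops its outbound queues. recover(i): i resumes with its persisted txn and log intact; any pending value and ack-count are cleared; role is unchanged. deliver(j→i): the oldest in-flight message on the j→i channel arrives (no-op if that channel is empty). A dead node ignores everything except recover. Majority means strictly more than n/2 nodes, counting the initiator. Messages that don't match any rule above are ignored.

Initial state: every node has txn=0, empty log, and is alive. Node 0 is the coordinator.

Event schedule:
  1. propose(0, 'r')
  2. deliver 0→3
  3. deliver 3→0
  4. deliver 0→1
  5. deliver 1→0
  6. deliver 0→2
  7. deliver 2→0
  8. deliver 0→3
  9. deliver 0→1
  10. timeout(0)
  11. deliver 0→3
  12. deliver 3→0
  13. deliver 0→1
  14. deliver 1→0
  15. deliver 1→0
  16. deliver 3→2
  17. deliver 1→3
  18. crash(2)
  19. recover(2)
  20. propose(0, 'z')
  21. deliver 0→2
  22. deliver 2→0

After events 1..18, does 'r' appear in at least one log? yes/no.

after 1 — propose(0,'r'): n0:coor/t1/[-]
after 2 — deliver 0→3: n3:part/t1/[-]
after 3 — deliver 3→0: ·
after 4 — deliver 0→1: n1:part/t1/[-]
after 5 — deliver 1→0: ·
after 6 — deliver 0→2: n2:part/t1/[-]
after 7 — deliver 2→0: n0:coor/t1/[r]
after 8 — deliver 0→3: n3:part/t1/[r]
after 9 — deliver 0→1: n1:part/t1/[r]
after 10 — timeout(0): n0:coor/t2/[r]
after 11 — deliver 0→3: n3:part/t2/[r]
after 12 — deliver 3→0: ·
after 13 — deliver 0→1: n1:part/t2/[r]
after 14 — deliver 1→0: ·
after 15 — deliver 1→0: ·
after 16 — deliver 3→2: ·
after 17 — deliver 1→3: ·
after 18 — crash(2): n2:✗part/t1/[-]

yes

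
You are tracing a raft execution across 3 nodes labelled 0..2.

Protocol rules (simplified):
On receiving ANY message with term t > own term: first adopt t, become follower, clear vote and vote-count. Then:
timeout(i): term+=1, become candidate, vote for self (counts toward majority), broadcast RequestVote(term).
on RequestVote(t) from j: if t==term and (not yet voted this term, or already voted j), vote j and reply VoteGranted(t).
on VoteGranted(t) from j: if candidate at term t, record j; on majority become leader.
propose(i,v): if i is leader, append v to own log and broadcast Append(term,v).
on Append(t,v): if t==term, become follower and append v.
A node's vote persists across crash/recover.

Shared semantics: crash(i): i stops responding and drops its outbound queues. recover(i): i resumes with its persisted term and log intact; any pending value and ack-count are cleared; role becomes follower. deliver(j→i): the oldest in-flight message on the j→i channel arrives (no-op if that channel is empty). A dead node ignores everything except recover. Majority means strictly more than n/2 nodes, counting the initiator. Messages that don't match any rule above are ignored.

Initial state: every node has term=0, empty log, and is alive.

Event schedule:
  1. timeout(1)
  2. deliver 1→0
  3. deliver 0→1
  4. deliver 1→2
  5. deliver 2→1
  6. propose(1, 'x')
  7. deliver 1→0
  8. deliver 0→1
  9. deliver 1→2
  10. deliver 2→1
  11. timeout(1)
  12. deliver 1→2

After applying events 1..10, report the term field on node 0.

1. timeout(1):  <1:cand t1 ->
2. deliver 1→0:  <0:foll t1 ->
3. deliver 0→1:  <1:lead t1 ->
4. deliver 1→2:  <2:foll t1 ->
5. deliver 2→1:  nop
6. propose(1,'x'):  <1:lead t1 x>
7. deliver 1→0:  <0:foll t1 x>
8. deliver 0→1:  nop
9. deliver 1→2:  <2:foll t1 x>
10. deliver 2→1:  nop

1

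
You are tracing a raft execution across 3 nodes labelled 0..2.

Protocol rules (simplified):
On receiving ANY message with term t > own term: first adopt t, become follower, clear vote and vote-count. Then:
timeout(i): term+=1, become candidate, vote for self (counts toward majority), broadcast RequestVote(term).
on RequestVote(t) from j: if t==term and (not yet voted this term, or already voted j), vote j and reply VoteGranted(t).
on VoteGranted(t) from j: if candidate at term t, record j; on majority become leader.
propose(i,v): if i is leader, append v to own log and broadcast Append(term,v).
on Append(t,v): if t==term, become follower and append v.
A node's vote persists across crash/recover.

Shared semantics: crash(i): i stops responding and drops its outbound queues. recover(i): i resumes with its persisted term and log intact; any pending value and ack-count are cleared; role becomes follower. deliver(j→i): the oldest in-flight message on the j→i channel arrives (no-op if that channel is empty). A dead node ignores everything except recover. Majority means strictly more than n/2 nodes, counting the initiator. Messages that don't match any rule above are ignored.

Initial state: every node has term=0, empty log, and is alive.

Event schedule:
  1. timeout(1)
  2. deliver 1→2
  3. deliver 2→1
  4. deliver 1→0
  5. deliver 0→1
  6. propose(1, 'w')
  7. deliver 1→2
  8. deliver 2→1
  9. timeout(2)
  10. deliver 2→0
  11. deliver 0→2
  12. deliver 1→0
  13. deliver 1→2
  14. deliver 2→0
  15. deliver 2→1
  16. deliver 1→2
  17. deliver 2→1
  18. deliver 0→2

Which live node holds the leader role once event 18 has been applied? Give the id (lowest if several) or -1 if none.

[1] timeout(1) → N1(cand t1 [-])
[2] deliver 1→2 → N2(foll t1 [-])
[3] deliver 2→1 → N1(lead t1 [-])
[4] deliver 1→0 → N0(foll t1 [-])
[5] deliver 0→1 → ∅
[6] propose(1,'w') → N1(lead t1 [w])
[7] deliver 1→2 → N2(foll t1 [w])
[8] deliver 2→1 → ∅
[9] timeout(2) → N2(cand t2 [w])
[10] deliver 2→0 → N0(foll t2 [-])
[11] deliver 0→2 → N2(lead t2 [w])
[12] deliver 1→0 → ∅
[13] deliver 1→2 → ∅
[14] deliver 2→0 → ∅
[15] deliver 2→1 → N1(foll t2 [w])
[16] deliver 1→2 → ∅
[17] deliver 2→1 → ∅
[18] deliver 0→2 → ∅

2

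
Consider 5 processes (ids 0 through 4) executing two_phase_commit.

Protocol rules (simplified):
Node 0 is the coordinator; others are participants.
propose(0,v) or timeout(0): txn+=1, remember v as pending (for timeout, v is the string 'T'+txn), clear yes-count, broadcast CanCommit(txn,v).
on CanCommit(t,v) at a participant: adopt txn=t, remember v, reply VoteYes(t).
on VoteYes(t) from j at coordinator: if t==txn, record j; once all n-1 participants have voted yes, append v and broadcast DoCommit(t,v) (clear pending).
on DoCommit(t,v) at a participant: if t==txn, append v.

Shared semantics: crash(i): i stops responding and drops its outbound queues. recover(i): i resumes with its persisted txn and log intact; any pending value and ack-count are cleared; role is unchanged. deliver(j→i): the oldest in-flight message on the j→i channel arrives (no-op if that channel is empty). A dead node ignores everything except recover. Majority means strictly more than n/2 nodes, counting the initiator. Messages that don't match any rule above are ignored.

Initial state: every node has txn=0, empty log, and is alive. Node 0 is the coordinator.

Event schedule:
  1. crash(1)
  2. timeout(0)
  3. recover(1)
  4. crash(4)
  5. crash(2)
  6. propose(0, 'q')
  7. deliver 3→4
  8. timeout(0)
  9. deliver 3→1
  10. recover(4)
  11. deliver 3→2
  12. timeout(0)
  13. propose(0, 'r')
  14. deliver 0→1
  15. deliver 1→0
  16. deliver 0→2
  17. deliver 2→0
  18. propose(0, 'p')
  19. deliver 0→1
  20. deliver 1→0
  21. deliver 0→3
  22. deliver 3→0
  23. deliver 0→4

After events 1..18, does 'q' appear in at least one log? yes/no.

no

1. crash(1):  <1:✗part t0 ->
2. timeout(0):  <0:coor t1 ->
3. recover(1):  <1:part t0 ->
4. crash(4):  <4:✗part t0 ->
5. crash(2):  <2:✗part t0 ->
6. propose(0,'q'):  <0:coor t2 ->
7. deliver 3→4:  nop
8. timeout(0):  <0:coor t3 ->
9. deliver 3→1:  nop
10. recover(4):  <4:part t0 ->
11. deliver 3→2:  nop
12. timeout(0):  <0:coor t4 ->
13. propose(0,'r'):  <0:coor t5 ->
14. deliver 0→1:  <1:part t1 ->
15. deliver 1→0:  nop
16. deliver 0→2:  nop
17. deliver 2→0:  nop
18. propose(0,'p'):  <0:coor t6 ->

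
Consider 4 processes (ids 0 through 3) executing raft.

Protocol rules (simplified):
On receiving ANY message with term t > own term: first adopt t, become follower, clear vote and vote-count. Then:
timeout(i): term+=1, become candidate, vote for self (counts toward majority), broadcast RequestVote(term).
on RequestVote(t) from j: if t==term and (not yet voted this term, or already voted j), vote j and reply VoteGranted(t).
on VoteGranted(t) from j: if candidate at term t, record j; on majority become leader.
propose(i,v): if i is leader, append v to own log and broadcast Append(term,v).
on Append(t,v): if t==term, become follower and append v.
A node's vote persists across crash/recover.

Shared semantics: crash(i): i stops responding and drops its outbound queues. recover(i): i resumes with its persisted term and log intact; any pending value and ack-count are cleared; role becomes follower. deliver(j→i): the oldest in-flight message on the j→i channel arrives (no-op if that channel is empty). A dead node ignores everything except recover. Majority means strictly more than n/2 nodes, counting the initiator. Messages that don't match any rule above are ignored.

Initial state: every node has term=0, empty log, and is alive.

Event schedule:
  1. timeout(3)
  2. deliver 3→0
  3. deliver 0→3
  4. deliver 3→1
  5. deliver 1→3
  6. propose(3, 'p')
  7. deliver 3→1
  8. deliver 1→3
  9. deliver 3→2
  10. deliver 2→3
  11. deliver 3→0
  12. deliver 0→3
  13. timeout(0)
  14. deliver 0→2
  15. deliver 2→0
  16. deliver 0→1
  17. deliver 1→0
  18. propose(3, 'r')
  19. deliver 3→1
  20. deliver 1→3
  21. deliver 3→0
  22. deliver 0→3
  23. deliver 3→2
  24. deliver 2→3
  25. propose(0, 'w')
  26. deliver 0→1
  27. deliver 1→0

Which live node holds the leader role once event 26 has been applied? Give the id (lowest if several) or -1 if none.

0

1. timeout(3):  <3:cand t1 ->
2. deliver 3→0:  <0:foll t1 ->
3. deliver 0→3:  nop
4. deliver 3→1:  <1:foll t1 ->
5. deliver 1→3:  <3:lead t1 ->
6. propose(3,'p'):  <3:lead t1 p>
7. deliver 3→1:  <1:foll t1 p>
8. deliver 1→3:  nop
9. deliver 3→2:  <2:foll t1 ->
10. deliver 2→3:  nop
11. deliver 3→0:  <0:foll t1 p>
12. deliver 0→3:  nop
13. timeout(0):  <0:cand t2 p>
14. deliver 0→2:  <2:foll t2 ->
15. deliver 2→0:  nop
16. deliver 0→1:  <1:foll t2 p>
17. deliver 1→0:  <0:lead t2 p>
18. propose(3,'r'):  <3:lead t1 p,r>
19. deliver 3→1:  nop
20. deliver 1→3:  nop
21. deliver 3→0:  nop
22. deliver 0→3:  <3:foll t2 p,r>
23. deliver 3→2:  nop
24. deliver 2→3:  nop
25. propose(0,'w'):  <0:lead t2 p,w>
26. deliver 0→1:  <1:foll t2 p,w>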